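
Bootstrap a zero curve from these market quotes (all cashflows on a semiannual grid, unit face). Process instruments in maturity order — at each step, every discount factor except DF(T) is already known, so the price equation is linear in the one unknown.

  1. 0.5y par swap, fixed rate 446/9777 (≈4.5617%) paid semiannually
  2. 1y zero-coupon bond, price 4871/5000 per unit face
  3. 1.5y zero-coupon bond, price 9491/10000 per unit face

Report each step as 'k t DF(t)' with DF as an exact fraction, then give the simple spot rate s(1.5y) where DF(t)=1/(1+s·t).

step 1 [0.5y] swap r/2=223/9777: DF=(1 − 223/9777·(0))/(1+223/9777) = 9777/10000 ≈ 0.977700
step 2 [1y] zero: DF = P = 4871/5000 ≈ 0.974200
step 3 [1.5y] zero: DF = P = 9491/10000 ≈ 0.949100

1 1/2 9777/10000
2 1 4871/5000
3 3/2 9491/10000
s(1.5y) = (1/(9491/10000) − 1)/(3/2) = 1018/28473 ≈ 3.5753%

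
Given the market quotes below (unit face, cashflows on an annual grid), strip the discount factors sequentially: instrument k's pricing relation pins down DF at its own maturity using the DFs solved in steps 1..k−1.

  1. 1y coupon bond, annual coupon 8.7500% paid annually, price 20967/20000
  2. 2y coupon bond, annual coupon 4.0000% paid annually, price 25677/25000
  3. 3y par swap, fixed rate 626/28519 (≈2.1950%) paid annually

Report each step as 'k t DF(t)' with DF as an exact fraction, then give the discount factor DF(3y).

1 1 241/250
2 2 1901/2000
3 3 4687/5000
DF(3y) = 4687/5000 ≈ 0.937400

step 1 [1y] bond c/1=7/80: DF=(20967/20000 − 7/80·(0))/(1+7/80) = 241/250 ≈ 0.964000
step 2 [2y] bond c/1=1/25: DF=(25677/25000 − 1/25·(0.964000))/(1+1/25) = 1901/2000 ≈ 0.950500
step 3 [3y] swap r/1=626/28519: DF=(1 − 626/28519·(0.964000+0.950500))/(1+626/28519) = 4687/5000 ≈ 0.937400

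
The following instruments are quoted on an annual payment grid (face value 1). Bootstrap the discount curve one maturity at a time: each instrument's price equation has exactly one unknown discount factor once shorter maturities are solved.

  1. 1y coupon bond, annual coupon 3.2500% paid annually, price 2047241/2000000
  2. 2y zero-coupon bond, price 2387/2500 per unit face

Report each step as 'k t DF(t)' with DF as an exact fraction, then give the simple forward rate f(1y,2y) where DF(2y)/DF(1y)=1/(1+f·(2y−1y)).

step 1 [1y] bond c/1=13/400: DF=(2047241/2000000 − 13/400·(0))/(1+13/400) = 4957/5000 ≈ 0.991400
step 2 [2y] zero: DF = P = 2387/2500 ≈ 0.954800

1 1 4957/5000
2 2 2387/2500
f(1y,2y) = ((4957/5000)/(2387/2500) − 1)/(1) = 183/4774 ≈ 3.8333%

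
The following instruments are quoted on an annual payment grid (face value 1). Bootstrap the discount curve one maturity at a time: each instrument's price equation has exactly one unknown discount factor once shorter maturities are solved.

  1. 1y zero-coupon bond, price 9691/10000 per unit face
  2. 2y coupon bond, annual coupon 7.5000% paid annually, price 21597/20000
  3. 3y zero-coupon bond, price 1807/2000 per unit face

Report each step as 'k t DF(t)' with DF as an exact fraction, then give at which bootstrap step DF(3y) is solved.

step 1 [1y] zero: DF = P = 9691/10000 ≈ 0.969100
step 2 [2y] bond c/1=3/40: DF=(21597/20000 − 3/40·(0.969100))/(1+3/40) = 9369/10000 ≈ 0.936900
step 3 [3y] zero: DF = P = 1807/2000 ≈ 0.903500

1 1 9691/10000
2 2 9369/10000
3 3 1807/2000
DF(3y) is solved at step 3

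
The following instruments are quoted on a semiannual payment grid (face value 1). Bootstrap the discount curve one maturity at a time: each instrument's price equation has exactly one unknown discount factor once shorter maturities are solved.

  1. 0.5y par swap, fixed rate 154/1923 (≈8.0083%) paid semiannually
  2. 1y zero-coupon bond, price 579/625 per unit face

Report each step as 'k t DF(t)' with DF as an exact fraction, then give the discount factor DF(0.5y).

1 1/2 1923/2000
2 1 579/625
DF(0.5y) = 1923/2000 ≈ 0.961500

step 1 [0.5y] swap r/2=77/1923: DF=(1 − 77/1923·(0))/(1+77/1923) = 1923/2000 ≈ 0.961500
step 2 [1y] zero: DF = P = 579/625 ≈ 0.926400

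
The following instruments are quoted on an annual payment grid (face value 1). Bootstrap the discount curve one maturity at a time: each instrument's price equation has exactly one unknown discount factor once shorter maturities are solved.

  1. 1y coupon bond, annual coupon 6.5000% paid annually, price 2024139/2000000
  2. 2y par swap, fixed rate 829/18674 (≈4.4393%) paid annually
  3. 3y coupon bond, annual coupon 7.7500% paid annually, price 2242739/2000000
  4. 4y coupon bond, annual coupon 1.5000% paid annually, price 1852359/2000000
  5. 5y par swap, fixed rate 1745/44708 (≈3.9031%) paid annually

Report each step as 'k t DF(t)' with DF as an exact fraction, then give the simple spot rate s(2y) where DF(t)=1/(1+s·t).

1 1 9503/10000
2 2 9171/10000
3 3 1133/1250
4 4 1743/2000
5 5 1651/2000
s(2y) = (1/(9171/10000) − 1)/(2) = 829/18342 ≈ 4.5197%

step 1 [1y] bond c/1=13/200: DF=(2024139/2000000 − 13/200·(0))/(1+13/200) = 9503/10000 ≈ 0.950300
step 2 [2y] swap r/1=829/18674: DF=(1 − 829/18674·(0.950300))/(1+829/18674) = 9171/10000 ≈ 0.917100
step 3 [3y] bond c/1=31/400: DF=(2242739/2000000 − 31/400·(0.950300+0.917100))/(1+31/400) = 1133/1250 ≈ 0.906400
step 4 [4y] bond c/1=3/200: DF=(1852359/2000000 − 3/200·(0.950300+0.917100+0.906400))/(1+3/200) = 1743/2000 ≈ 0.871500
step 5 [5y] swap r/1=1745/44708: DF=(1 − 1745/44708·(0.950300+0.917100+0.906400+0.871500))/(1+1745/44708) = 1651/2000 ≈ 0.825500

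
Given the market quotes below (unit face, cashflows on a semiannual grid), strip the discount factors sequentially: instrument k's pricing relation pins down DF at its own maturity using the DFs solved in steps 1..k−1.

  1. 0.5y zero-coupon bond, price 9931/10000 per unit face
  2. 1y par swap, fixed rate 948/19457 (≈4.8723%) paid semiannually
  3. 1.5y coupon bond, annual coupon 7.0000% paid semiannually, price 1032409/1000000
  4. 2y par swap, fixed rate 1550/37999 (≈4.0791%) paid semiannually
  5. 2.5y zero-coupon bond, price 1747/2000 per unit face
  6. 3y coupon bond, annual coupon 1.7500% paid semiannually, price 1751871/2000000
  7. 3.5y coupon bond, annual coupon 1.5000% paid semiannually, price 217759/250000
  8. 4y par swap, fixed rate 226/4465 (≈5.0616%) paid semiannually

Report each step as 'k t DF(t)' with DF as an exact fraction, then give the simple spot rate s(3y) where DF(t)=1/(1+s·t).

step 1 [0.5y] zero: DF = P = 9931/10000 ≈ 0.993100
step 2 [1y] swap r/2=474/19457: DF=(1 − 474/19457·(0.993100))/(1+474/19457) = 4763/5000 ≈ 0.952600
step 3 [1.5y] bond c/2=7/200: DF=(1032409/1000000 − 7/200·(0.993100+0.952600))/(1+7/200) = 9317/10000 ≈ 0.931700
step 4 [2y] swap r/2=775/37999: DF=(1 − 775/37999·(0.993100+0.952600+0.931700))/(1+775/37999) = 369/400 ≈ 0.922500
step 5 [2.5y] zero: DF = P = 1747/2000 ≈ 0.873500
step 6 [3y] bond c/2=7/800: DF=(1751871/2000000 − 7/800·(0.993100+0.952600+0.931700+0.922500+0.873500))/(1+7/800) = 4139/5000 ≈ 0.827800
step 7 [3.5y] bond c/2=3/400: DF=(217759/250000 − 3/400·(0.993100+0.952600+0.931700+0.922500+0.873500+0.827800))/(1+3/400) = 2059/2500 ≈ 0.823600
step 8 [4y] swap r/2=113/4465: DF=(1 − 113/4465·(0.993100+0.952600+0.931700+0.922500+0.873500+0.827800+0.823600))/(1+113/4465) = 512/625 ≈ 0.819200

1 1/2 9931/10000
2 1 4763/5000
3 3/2 9317/10000
4 2 369/400
5 5/2 1747/2000
6 3 4139/5000
7 7/2 2059/2500
8 4 512/625
s(3y) = (1/(4139/5000) − 1)/(3) = 287/4139 ≈ 6.9340%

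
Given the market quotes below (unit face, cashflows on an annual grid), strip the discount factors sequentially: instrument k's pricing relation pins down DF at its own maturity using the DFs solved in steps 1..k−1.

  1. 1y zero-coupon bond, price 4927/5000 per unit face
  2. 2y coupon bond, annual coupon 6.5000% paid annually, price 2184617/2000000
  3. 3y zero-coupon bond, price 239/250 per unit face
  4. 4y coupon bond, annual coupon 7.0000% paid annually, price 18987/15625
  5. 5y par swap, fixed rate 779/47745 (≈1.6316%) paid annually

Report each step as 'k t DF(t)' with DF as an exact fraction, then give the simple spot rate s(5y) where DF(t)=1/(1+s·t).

step 1 [1y] zero: DF = P = 4927/5000 ≈ 0.985400
step 2 [2y] bond c/1=13/200: DF=(2184617/2000000 − 13/200·(0.985400))/(1+13/200) = 1931/2000 ≈ 0.965500
step 3 [3y] zero: DF = P = 239/250 ≈ 0.956000
step 4 [4y] bond c/1=7/100: DF=(18987/15625 − 7/100·(0.985400+0.965500+0.956000))/(1+7/100) = 1891/2000 ≈ 0.945500
step 5 [5y] swap r/1=779/47745: DF=(1 − 779/47745·(0.985400+0.965500+0.956000+0.945500))/(1+779/47745) = 9221/10000 ≈ 0.922100

1 1 4927/5000
2 2 1931/2000
3 3 239/250
4 4 1891/2000
5 5 9221/10000
s(5y) = (1/(9221/10000) − 1)/(5) = 779/46105 ≈ 1.6896%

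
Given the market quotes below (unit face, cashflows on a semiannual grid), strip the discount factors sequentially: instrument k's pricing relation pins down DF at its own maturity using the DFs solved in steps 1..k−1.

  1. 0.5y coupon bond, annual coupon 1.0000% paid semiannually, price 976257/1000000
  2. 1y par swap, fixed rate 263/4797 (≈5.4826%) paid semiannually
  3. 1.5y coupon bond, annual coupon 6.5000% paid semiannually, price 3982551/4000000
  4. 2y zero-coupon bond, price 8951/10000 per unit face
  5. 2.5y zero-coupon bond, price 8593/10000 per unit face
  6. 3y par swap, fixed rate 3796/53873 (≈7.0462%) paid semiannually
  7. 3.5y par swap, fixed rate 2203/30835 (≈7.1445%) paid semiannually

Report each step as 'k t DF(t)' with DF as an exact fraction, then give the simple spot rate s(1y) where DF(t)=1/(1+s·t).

1 1/2 4857/5000
2 1 4737/5000
3 3/2 9039/10000
4 2 8951/10000
5 5/2 8593/10000
6 3 4051/5000
7 7/2 7797/10000
s(1y) = (1/(4737/5000) − 1)/(1) = 263/4737 ≈ 5.5520%

step 1 [0.5y] bond c/2=1/200: DF=(976257/1000000 − 1/200·(0))/(1+1/200) = 4857/5000 ≈ 0.971400
step 2 [1y] swap r/2=263/9594: DF=(1 − 263/9594·(0.971400))/(1+263/9594) = 4737/5000 ≈ 0.947400
step 3 [1.5y] bond c/2=13/400: DF=(3982551/4000000 − 13/400·(0.971400+0.947400))/(1+13/400) = 9039/10000 ≈ 0.903900
step 4 [2y] zero: DF = P = 8951/10000 ≈ 0.895100
step 5 [2.5y] zero: DF = P = 8593/10000 ≈ 0.859300
step 6 [3y] swap r/2=1898/53873: DF=(1 − 1898/53873·(0.971400+0.947400+0.903900+0.895100+0.859300))/(1+1898/53873) = 4051/5000 ≈ 0.810200
step 7 [3.5y] swap r/2=2203/61670: DF=(1 − 2203/61670·(0.971400+0.947400+0.903900+0.895100+0.859300+0.810200))/(1+2203/61670) = 7797/10000 ≈ 0.779700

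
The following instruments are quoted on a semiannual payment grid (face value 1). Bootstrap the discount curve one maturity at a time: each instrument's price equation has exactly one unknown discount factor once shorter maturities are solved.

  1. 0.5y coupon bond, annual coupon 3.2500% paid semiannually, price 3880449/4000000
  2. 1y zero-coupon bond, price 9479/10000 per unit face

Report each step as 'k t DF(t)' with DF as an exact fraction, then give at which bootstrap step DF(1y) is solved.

1 1/2 4773/5000
2 1 9479/10000
DF(1y) is solved at step 2

step 1 [0.5y] bond c/2=13/800: DF=(3880449/4000000 − 13/800·(0))/(1+13/800) = 4773/5000 ≈ 0.954600
step 2 [1y] zero: DF = P = 9479/10000 ≈ 0.947900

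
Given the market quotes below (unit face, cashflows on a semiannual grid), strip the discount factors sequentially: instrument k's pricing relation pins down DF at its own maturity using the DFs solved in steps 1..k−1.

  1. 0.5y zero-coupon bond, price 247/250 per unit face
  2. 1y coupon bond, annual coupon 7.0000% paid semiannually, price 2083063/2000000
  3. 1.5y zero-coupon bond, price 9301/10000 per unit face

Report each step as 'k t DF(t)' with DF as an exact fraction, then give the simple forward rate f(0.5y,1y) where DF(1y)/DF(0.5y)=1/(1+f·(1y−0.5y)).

1 1/2 247/250
2 1 9729/10000
3 3/2 9301/10000
f(0.5y,1y) = ((247/250)/(9729/10000) − 1)/(1/2) = 302/9729 ≈ 3.1041%

step 1 [0.5y] zero: DF = P = 247/250 ≈ 0.988000
step 2 [1y] bond c/2=7/200: DF=(2083063/2000000 − 7/200·(0.988000))/(1+7/200) = 9729/10000 ≈ 0.972900
step 3 [1.5y] zero: DF = P = 9301/10000 ≈ 0.930100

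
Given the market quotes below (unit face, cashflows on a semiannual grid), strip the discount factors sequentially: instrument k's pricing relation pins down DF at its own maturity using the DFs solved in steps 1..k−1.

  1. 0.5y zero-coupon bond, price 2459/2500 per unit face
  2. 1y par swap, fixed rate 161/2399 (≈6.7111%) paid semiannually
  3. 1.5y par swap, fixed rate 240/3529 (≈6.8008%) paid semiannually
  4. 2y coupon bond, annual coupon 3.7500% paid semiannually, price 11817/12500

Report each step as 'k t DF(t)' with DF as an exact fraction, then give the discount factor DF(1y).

step 1 [0.5y] zero: DF = P = 2459/2500 ≈ 0.983600
step 2 [1y] swap r/2=161/4798: DF=(1 − 161/4798·(0.983600))/(1+161/4798) = 2339/2500 ≈ 0.935600
step 3 [1.5y] swap r/2=120/3529: DF=(1 − 120/3529·(0.983600+0.935600))/(1+120/3529) = 113/125 ≈ 0.904000
step 4 [2y] bond c/2=3/160: DF=(11817/12500 − 3/160·(0.983600+0.935600+0.904000))/(1+3/160) = 219/250 ≈ 0.876000

1 1/2 2459/2500
2 1 2339/2500
3 3/2 113/125
4 2 219/250
DF(1y) = 2339/2500 ≈ 0.935600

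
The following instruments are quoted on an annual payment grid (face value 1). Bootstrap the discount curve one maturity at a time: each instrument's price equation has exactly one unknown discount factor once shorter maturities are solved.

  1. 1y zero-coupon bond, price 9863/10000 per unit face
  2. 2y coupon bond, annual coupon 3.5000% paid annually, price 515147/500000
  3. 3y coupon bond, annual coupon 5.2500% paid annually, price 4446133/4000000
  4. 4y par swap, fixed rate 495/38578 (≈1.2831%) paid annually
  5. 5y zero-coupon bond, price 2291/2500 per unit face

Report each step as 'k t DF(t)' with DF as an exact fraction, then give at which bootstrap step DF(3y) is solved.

1 1 9863/10000
2 2 9621/10000
3 3 9589/10000
4 4 1901/2000
5 5 2291/2500
DF(3y) is solved at step 3

step 1 [1y] zero: DF = P = 9863/10000 ≈ 0.986300
step 2 [2y] bond c/1=7/200: DF=(515147/500000 − 7/200·(0.986300))/(1+7/200) = 9621/10000 ≈ 0.962100
step 3 [3y] bond c/1=21/400: DF=(4446133/4000000 − 21/400·(0.986300+0.962100))/(1+21/400) = 9589/10000 ≈ 0.958900
step 4 [4y] swap r/1=495/38578: DF=(1 − 495/38578·(0.986300+0.962100+0.958900))/(1+495/38578) = 1901/2000 ≈ 0.950500
step 5 [5y] zero: DF = P = 2291/2500 ≈ 0.916400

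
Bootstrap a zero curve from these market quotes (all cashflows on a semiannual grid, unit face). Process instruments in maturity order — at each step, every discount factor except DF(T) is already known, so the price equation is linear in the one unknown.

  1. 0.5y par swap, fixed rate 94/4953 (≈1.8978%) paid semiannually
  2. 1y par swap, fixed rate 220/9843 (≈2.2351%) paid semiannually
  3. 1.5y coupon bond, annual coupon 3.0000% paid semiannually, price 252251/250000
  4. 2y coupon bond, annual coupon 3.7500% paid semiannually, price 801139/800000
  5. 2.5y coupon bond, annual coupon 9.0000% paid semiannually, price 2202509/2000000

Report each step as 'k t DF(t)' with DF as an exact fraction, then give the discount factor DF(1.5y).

step 1 [0.5y] swap r/2=47/4953: DF=(1 − 47/4953·(0))/(1+47/4953) = 4953/5000 ≈ 0.990600
step 2 [1y] swap r/2=110/9843: DF=(1 − 110/9843·(0.990600))/(1+110/9843) = 489/500 ≈ 0.978000
step 3 [1.5y] bond c/2=3/200: DF=(252251/250000 − 3/200·(0.990600+0.978000))/(1+3/200) = 193/200 ≈ 0.965000
step 4 [2y] bond c/2=3/160: DF=(801139/800000 − 3/160·(0.990600+0.978000+0.965000))/(1+3/160) = 929/1000 ≈ 0.929000
step 5 [2.5y] bond c/2=9/200: DF=(2202509/2000000 − 9/200·(0.990600+0.978000+0.965000+0.929000))/(1+9/200) = 71/80 ≈ 0.887500

1 1/2 4953/5000
2 1 489/500
3 3/2 193/200
4 2 929/1000
5 5/2 71/80
DF(1.5y) = 193/200 ≈ 0.965000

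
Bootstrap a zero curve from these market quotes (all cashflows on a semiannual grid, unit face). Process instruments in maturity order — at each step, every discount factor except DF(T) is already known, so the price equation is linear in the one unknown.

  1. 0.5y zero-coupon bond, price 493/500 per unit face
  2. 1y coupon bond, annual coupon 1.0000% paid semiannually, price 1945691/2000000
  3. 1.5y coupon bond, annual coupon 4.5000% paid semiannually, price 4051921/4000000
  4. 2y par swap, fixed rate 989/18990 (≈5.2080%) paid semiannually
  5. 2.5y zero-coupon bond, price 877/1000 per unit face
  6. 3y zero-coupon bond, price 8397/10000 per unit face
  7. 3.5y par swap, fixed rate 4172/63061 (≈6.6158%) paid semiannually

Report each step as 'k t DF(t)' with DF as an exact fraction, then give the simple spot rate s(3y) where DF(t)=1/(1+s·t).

step 1 [0.5y] zero: DF = P = 493/500 ≈ 0.986000
step 2 [1y] bond c/2=1/200: DF=(1945691/2000000 − 1/200·(0.986000))/(1+1/200) = 9631/10000 ≈ 0.963100
step 3 [1.5y] bond c/2=9/400: DF=(4051921/4000000 − 9/400·(0.986000+0.963100))/(1+9/400) = 4739/5000 ≈ 0.947800
step 4 [2y] swap r/2=989/37980: DF=(1 − 989/37980·(0.986000+0.963100+0.947800))/(1+989/37980) = 9011/10000 ≈ 0.901100
step 5 [2.5y] zero: DF = P = 877/1000 ≈ 0.877000
step 6 [3y] zero: DF = P = 8397/10000 ≈ 0.839700
step 7 [3.5y] swap r/2=2086/63061: DF=(1 − 2086/63061·(0.986000+0.963100+0.947800+0.901100+0.877000+0.839700))/(1+2086/63061) = 3957/5000 ≈ 0.791400

1 1/2 493/500
2 1 9631/10000
3 3/2 4739/5000
4 2 9011/10000
5 5/2 877/1000
6 3 8397/10000
7 7/2 3957/5000
s(3y) = (1/(8397/10000) − 1)/(3) = 1603/25191 ≈ 6.3634%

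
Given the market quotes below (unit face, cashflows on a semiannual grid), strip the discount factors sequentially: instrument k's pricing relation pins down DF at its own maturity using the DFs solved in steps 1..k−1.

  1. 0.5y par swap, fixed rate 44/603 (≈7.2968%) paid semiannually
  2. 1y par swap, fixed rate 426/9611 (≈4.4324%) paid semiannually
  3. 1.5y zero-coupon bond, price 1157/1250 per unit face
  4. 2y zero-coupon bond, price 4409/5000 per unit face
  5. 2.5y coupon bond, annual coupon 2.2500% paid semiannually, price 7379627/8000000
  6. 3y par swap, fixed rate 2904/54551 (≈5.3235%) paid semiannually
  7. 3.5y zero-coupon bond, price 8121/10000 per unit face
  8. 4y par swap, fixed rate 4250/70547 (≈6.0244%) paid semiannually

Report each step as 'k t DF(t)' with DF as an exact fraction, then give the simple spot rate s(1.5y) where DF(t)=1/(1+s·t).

1 1/2 603/625
2 1 4787/5000
3 3/2 1157/1250
4 2 4409/5000
5 5/2 8707/10000
6 3 2137/2500
7 7/2 8121/10000
8 4 63/80
s(1.5y) = (1/(1157/1250) − 1)/(3/2) = 62/1157 ≈ 5.3587%

step 1 [0.5y] swap r/2=22/603: DF=(1 − 22/603·(0))/(1+22/603) = 603/625 ≈ 0.964800
step 2 [1y] swap r/2=213/9611: DF=(1 − 213/9611·(0.964800))/(1+213/9611) = 4787/5000 ≈ 0.957400
step 3 [1.5y] zero: DF = P = 1157/1250 ≈ 0.925600
step 4 [2y] zero: DF = P = 4409/5000 ≈ 0.881800
step 5 [2.5y] bond c/2=9/800: DF=(7379627/8000000 − 9/800·(0.964800+0.957400+0.925600+0.881800))/(1+9/800) = 8707/10000 ≈ 0.870700
step 6 [3y] swap r/2=1452/54551: DF=(1 − 1452/54551·(0.964800+0.957400+0.925600+0.881800+0.870700))/(1+1452/54551) = 2137/2500 ≈ 0.854800
step 7 [3.5y] zero: DF = P = 8121/10000 ≈ 0.812100
step 8 [4y] swap r/2=2125/70547: DF=(1 − 2125/70547·(0.964800+0.957400+0.925600+0.881800+0.870700+0.854800+0.812100))/(1+2125/70547) = 63/80 ≈ 0.787500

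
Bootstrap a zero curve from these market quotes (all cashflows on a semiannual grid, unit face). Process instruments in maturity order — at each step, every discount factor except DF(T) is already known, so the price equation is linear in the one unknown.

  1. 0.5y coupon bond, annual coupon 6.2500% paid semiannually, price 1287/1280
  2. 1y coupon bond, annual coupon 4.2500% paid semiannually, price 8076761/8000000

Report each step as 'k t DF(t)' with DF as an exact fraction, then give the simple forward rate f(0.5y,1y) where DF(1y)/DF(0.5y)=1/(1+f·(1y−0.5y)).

1 1/2 39/40
2 1 9683/10000
f(0.5y,1y) = ((39/40)/(9683/10000) − 1)/(1/2) = 134/9683 ≈ 1.3839%

step 1 [0.5y] bond c/2=1/32: DF=(1287/1280 − 1/32·(0))/(1+1/32) = 39/40 ≈ 0.975000
step 2 [1y] bond c/2=17/800: DF=(8076761/8000000 − 17/800·(0.975000))/(1+17/800) = 9683/10000 ≈ 0.968300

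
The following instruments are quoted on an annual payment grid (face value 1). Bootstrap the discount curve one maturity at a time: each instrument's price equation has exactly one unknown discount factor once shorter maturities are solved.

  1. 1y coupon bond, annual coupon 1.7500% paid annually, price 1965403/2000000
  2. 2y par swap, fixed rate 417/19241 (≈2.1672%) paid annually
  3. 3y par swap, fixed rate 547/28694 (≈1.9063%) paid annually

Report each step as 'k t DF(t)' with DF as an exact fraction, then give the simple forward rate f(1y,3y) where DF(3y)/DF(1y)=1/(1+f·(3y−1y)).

step 1 [1y] bond c/1=7/400: DF=(1965403/2000000 − 7/400·(0))/(1+7/400) = 4829/5000 ≈ 0.965800
step 2 [2y] swap r/1=417/19241: DF=(1 − 417/19241·(0.965800))/(1+417/19241) = 9583/10000 ≈ 0.958300
step 3 [3y] swap r/1=547/28694: DF=(1 − 547/28694·(0.965800+0.958300))/(1+547/28694) = 9453/10000 ≈ 0.945300

1 1 4829/5000
2 2 9583/10000
3 3 9453/10000
f(1y,3y) = ((4829/5000)/(9453/10000) − 1)/(2) = 205/18906 ≈ 1.0843%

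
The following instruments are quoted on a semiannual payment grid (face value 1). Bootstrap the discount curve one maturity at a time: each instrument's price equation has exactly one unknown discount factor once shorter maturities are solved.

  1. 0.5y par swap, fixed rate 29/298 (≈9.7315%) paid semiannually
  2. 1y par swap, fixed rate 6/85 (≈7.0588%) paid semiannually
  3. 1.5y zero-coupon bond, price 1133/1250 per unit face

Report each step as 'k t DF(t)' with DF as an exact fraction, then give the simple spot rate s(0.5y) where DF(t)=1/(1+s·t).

step 1 [0.5y] swap r/2=29/596: DF=(1 − 29/596·(0))/(1+29/596) = 596/625 ≈ 0.953600
step 2 [1y] swap r/2=3/85: DF=(1 − 3/85·(0.953600))/(1+3/85) = 4667/5000 ≈ 0.933400
step 3 [1.5y] zero: DF = P = 1133/1250 ≈ 0.906400

1 1/2 596/625
2 1 4667/5000
3 3/2 1133/1250
s(0.5y) = (1/(596/625) − 1)/(1/2) = 29/298 ≈ 9.7315%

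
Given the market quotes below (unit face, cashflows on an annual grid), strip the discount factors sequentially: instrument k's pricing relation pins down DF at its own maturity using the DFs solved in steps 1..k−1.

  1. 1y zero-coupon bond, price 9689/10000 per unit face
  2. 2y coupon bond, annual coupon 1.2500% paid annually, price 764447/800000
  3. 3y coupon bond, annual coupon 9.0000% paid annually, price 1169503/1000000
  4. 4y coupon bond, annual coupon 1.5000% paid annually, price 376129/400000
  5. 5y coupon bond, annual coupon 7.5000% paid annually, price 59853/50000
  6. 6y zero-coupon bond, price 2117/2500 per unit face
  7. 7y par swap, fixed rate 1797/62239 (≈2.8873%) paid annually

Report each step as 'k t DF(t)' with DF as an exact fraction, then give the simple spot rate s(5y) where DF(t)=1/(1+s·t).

1 1 9689/10000
2 2 4659/5000
3 3 229/250
4 4 553/625
5 5 8553/10000
6 6 2117/2500
7 7 8203/10000
s(5y) = (1/(8553/10000) − 1)/(5) = 1447/42765 ≈ 3.3836%

step 1 [1y] zero: DF = P = 9689/10000 ≈ 0.968900
step 2 [2y] bond c/1=1/80: DF=(764447/800000 − 1/80·(0.968900))/(1+1/80) = 4659/5000 ≈ 0.931800
step 3 [3y] bond c/1=9/100: DF=(1169503/1000000 − 9/100·(0.968900+0.931800))/(1+9/100) = 229/250 ≈ 0.916000
step 4 [4y] bond c/1=3/200: DF=(376129/400000 − 3/200·(0.968900+0.931800+0.916000))/(1+3/200) = 553/625 ≈ 0.884800
step 5 [5y] bond c/1=3/40: DF=(59853/50000 − 3/40·(0.968900+0.931800+0.916000+0.884800))/(1+3/40) = 8553/10000 ≈ 0.855300
step 6 [6y] zero: DF = P = 2117/2500 ≈ 0.846800
step 7 [7y] swap r/1=1797/62239: DF=(1 − 1797/62239·(0.968900+0.931800+0.916000+0.884800+0.855300+0.846800))/(1+1797/62239) = 8203/10000 ≈ 0.820300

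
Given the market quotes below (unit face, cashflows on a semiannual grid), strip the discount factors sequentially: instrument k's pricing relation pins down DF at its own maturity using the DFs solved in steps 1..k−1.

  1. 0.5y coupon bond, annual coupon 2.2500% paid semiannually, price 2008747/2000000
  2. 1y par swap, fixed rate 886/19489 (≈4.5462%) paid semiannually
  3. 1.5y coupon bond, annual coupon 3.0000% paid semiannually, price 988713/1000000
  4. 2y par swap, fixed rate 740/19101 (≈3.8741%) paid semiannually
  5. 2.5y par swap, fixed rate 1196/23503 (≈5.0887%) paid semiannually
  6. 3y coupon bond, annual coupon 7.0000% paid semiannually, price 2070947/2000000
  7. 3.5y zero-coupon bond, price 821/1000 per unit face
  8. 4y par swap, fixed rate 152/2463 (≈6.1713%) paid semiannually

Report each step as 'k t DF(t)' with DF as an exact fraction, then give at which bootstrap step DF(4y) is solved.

step 1 [0.5y] bond c/2=9/800: DF=(2008747/2000000 − 9/800·(0))/(1+9/800) = 2483/2500 ≈ 0.993200
step 2 [1y] swap r/2=443/19489: DF=(1 − 443/19489·(0.993200))/(1+443/19489) = 9557/10000 ≈ 0.955700
step 3 [1.5y] bond c/2=3/200: DF=(988713/1000000 − 3/200·(0.993200+0.955700))/(1+3/200) = 9453/10000 ≈ 0.945300
step 4 [2y] swap r/2=370/19101: DF=(1 − 370/19101·(0.993200+0.955700+0.945300))/(1+370/19101) = 463/500 ≈ 0.926000
step 5 [2.5y] swap r/2=598/23503: DF=(1 − 598/23503·(0.993200+0.955700+0.945300+0.926000))/(1+598/23503) = 2201/2500 ≈ 0.880400
step 6 [3y] bond c/2=7/200: DF=(2070947/2000000 − 7/200·(0.993200+0.955700+0.945300+0.926000+0.880400))/(1+7/200) = 1683/2000 ≈ 0.841500
step 7 [3.5y] zero: DF = P = 821/1000 ≈ 0.821000
step 8 [4y] swap r/2=76/2463: DF=(1 − 76/2463·(0.993200+0.955700+0.945300+0.926000+0.880400+0.841500+0.821000))/(1+76/2463) = 1949/2500 ≈ 0.779600

1 1/2 2483/2500
2 1 9557/10000
3 3/2 9453/10000
4 2 463/500
5 5/2 2201/2500
6 3 1683/2000
7 7/2 821/1000
8 4 1949/2500
DF(4y) is solved at step 8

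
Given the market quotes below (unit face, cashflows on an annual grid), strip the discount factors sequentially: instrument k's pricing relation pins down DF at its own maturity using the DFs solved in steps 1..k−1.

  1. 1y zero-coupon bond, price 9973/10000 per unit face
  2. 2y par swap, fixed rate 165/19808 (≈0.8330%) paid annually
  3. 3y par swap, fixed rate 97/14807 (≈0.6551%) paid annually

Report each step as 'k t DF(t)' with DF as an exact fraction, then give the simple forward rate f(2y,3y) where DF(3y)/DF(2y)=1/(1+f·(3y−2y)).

step 1 [1y] zero: DF = P = 9973/10000 ≈ 0.997300
step 2 [2y] swap r/1=165/19808: DF=(1 − 165/19808·(0.997300))/(1+165/19808) = 1967/2000 ≈ 0.983500
step 3 [3y] swap r/1=97/14807: DF=(1 − 97/14807·(0.997300+0.983500))/(1+97/14807) = 4903/5000 ≈ 0.980600

1 1 9973/10000
2 2 1967/2000
3 3 4903/5000
f(2y,3y) = ((1967/2000)/(4903/5000) − 1)/(1) = 29/9806 ≈ 0.2957%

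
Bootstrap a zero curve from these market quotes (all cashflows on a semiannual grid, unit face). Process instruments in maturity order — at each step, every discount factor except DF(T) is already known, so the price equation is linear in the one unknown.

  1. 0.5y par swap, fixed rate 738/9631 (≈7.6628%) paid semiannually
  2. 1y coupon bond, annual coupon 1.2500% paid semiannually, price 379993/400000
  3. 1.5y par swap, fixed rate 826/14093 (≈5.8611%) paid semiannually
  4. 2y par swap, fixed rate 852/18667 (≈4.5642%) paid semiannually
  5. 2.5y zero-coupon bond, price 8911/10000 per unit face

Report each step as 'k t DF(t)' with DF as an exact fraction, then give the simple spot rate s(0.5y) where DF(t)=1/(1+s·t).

1 1/2 9631/10000
2 1 9381/10000
3 3/2 4587/5000
4 2 2287/2500
5 5/2 8911/10000
s(0.5y) = (1/(9631/10000) − 1)/(1/2) = 738/9631 ≈ 7.6628%

step 1 [0.5y] swap r/2=369/9631: DF=(1 − 369/9631·(0))/(1+369/9631) = 9631/10000 ≈ 0.963100
step 2 [1y] bond c/2=1/160: DF=(379993/400000 − 1/160·(0.963100))/(1+1/160) = 9381/10000 ≈ 0.938100
step 3 [1.5y] swap r/2=413/14093: DF=(1 − 413/14093·(0.963100+0.938100))/(1+413/14093) = 4587/5000 ≈ 0.917400
step 4 [2y] swap r/2=426/18667: DF=(1 − 426/18667·(0.963100+0.938100+0.917400))/(1+426/18667) = 2287/2500 ≈ 0.914800
step 5 [2.5y] zero: DF = P = 8911/10000 ≈ 0.891100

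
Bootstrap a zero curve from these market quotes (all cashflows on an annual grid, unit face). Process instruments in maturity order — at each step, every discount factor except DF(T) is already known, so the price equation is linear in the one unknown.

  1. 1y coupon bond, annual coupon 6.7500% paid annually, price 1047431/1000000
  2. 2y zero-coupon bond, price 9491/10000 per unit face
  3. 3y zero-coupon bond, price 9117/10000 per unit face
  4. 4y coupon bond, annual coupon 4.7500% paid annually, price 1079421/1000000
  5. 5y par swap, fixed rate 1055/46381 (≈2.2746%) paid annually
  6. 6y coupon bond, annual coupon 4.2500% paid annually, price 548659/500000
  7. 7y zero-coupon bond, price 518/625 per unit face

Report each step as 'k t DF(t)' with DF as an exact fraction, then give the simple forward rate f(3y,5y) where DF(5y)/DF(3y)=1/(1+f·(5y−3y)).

step 1 [1y] bond c/1=27/400: DF=(1047431/1000000 − 27/400·(0))/(1+27/400) = 2453/2500 ≈ 0.981200
step 2 [2y] zero: DF = P = 9491/10000 ≈ 0.949100
step 3 [3y] zero: DF = P = 9117/10000 ≈ 0.911700
step 4 [4y] bond c/1=19/400: DF=(1079421/1000000 − 19/400·(0.981200+0.949100+0.911700))/(1+19/400) = 1127/1250 ≈ 0.901600
step 5 [5y] swap r/1=1055/46381: DF=(1 − 1055/46381·(0.981200+0.949100+0.911700+0.901600))/(1+1055/46381) = 1789/2000 ≈ 0.894500
step 6 [6y] bond c/1=17/400: DF=(548659/500000 − 17/400·(0.981200+0.949100+0.911700+0.901600+0.894500))/(1+17/400) = 1727/2000 ≈ 0.863500
step 7 [7y] zero: DF = P = 518/625 ≈ 0.828800

1 1 2453/2500
2 2 9491/10000
3 3 9117/10000
4 4 1127/1250
5 5 1789/2000
6 6 1727/2000
7 7 518/625
f(3y,5y) = ((9117/10000)/(1789/2000) − 1)/(2) = 86/8945 ≈ 0.9614%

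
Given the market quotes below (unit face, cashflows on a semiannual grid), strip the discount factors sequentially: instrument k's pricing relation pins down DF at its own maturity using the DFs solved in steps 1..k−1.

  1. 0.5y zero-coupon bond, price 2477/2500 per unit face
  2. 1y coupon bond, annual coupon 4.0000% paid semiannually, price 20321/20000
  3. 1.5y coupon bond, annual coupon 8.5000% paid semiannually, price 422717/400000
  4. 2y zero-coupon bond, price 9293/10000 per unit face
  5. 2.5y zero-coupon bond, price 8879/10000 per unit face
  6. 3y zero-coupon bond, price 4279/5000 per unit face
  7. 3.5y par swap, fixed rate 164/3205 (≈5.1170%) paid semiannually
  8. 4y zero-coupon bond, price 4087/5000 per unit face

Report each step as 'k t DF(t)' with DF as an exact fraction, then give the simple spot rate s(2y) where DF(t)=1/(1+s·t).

1 1/2 2477/2500
2 1 9767/10000
3 3/2 1867/2000
4 2 9293/10000
5 5/2 8879/10000
6 3 4279/5000
7 7/2 209/250
8 4 4087/5000
s(2y) = (1/(9293/10000) − 1)/(2) = 707/18586 ≈ 3.8039%

step 1 [0.5y] zero: DF = P = 2477/2500 ≈ 0.990800
step 2 [1y] bond c/2=1/50: DF=(20321/20000 − 1/50·(0.990800))/(1+1/50) = 9767/10000 ≈ 0.976700
step 3 [1.5y] bond c/2=17/400: DF=(422717/400000 − 17/400·(0.990800+0.976700))/(1+17/400) = 1867/2000 ≈ 0.933500
step 4 [2y] zero: DF = P = 9293/10000 ≈ 0.929300
step 5 [2.5y] zero: DF = P = 8879/10000 ≈ 0.887900
step 6 [3y] zero: DF = P = 4279/5000 ≈ 0.855800
step 7 [3.5y] swap r/2=82/3205: DF=(1 − 82/3205·(0.990800+0.976700+0.933500+0.929300+0.887900+0.855800))/(1+82/3205) = 209/250 ≈ 0.836000
step 8 [4y] zero: DF = P = 4087/5000 ≈ 0.817400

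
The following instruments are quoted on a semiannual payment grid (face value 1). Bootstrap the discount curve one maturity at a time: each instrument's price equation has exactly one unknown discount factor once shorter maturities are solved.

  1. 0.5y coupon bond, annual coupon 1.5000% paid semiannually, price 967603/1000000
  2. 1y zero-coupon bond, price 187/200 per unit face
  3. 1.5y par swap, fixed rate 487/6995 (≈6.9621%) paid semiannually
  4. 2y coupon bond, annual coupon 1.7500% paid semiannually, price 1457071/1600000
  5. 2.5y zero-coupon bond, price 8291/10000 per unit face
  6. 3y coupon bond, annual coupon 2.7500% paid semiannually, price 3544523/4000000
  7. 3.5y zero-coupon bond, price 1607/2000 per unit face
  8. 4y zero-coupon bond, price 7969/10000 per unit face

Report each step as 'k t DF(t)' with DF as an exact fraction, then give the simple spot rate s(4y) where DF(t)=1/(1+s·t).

1 1/2 2401/2500
2 1 187/200
3 3/2 4513/5000
4 2 1757/2000
5 5/2 8291/10000
6 3 813/1000
7 7/2 1607/2000
8 4 7969/10000
s(4y) = (1/(7969/10000) − 1)/(4) = 2031/31876 ≈ 6.3716%

step 1 [0.5y] bond c/2=3/400: DF=(967603/1000000 − 3/400·(0))/(1+3/400) = 2401/2500 ≈ 0.960400
step 2 [1y] zero: DF = P = 187/200 ≈ 0.935000
step 3 [1.5y] swap r/2=487/13990: DF=(1 − 487/13990·(0.960400+0.935000))/(1+487/13990) = 4513/5000 ≈ 0.902600
step 4 [2y] bond c/2=7/800: DF=(1457071/1600000 − 7/800·(0.960400+0.935000+0.902600))/(1+7/800) = 1757/2000 ≈ 0.878500
step 5 [2.5y] zero: DF = P = 8291/10000 ≈ 0.829100
step 6 [3y] bond c/2=11/800: DF=(3544523/4000000 − 11/800·(0.960400+0.935000+0.902600+0.878500+0.829100))/(1+11/800) = 813/1000 ≈ 0.813000
step 7 [3.5y] zero: DF = P = 1607/2000 ≈ 0.803500
step 8 [4y] zero: DF = P = 7969/10000 ≈ 0.796900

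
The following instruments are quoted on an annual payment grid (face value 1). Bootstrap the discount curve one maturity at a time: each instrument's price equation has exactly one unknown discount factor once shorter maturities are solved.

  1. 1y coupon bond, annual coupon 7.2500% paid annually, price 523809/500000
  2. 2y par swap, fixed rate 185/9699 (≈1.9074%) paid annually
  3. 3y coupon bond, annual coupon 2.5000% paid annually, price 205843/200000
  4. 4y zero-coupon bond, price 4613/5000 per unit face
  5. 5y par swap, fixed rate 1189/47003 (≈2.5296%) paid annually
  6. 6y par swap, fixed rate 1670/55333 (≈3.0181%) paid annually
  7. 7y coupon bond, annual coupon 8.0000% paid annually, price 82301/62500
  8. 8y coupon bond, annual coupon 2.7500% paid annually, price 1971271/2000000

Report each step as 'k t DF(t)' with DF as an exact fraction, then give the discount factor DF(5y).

step 1 [1y] bond c/1=29/400: DF=(523809/500000 − 29/400·(0))/(1+29/400) = 1221/1250 ≈ 0.976800
step 2 [2y] swap r/1=185/9699: DF=(1 − 185/9699·(0.976800))/(1+185/9699) = 963/1000 ≈ 0.963000
step 3 [3y] bond c/1=1/40: DF=(205843/200000 − 1/40·(0.976800+0.963000))/(1+1/40) = 598/625 ≈ 0.956800
step 4 [4y] zero: DF = P = 4613/5000 ≈ 0.922600
step 5 [5y] swap r/1=1189/47003: DF=(1 − 1189/47003·(0.976800+0.963000+0.956800+0.922600))/(1+1189/47003) = 8811/10000 ≈ 0.881100
step 6 [6y] swap r/1=1670/55333: DF=(1 − 1670/55333·(0.976800+0.963000+0.956800+0.922600+0.881100))/(1+1670/55333) = 833/1000 ≈ 0.833000
step 7 [7y] bond c/1=2/25: DF=(82301/62500 − 2/25·(0.976800+0.963000+0.956800+0.922600+0.881100+0.833000))/(1+2/25) = 4047/5000 ≈ 0.809400
step 8 [8y] bond c/1=11/400: DF=(1971271/2000000 − 11/400·(0.976800+0.963000+0.956800+0.922600+0.881100+0.833000+0.809400))/(1+11/400) = 1579/2000 ≈ 0.789500

1 1 1221/1250
2 2 963/1000
3 3 598/625
4 4 4613/5000
5 5 8811/10000
6 6 833/1000
7 7 4047/5000
8 8 1579/2000
DF(5y) = 8811/10000 ≈ 0.881100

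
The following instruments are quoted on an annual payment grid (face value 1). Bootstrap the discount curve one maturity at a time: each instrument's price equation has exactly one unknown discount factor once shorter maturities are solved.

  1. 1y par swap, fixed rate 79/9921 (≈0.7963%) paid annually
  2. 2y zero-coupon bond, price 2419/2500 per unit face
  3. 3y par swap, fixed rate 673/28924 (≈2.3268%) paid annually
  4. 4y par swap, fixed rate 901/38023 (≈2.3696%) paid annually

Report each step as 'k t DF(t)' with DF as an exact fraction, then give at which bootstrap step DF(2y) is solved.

step 1 [1y] swap r/1=79/9921: DF=(1 − 79/9921·(0))/(1+79/9921) = 9921/10000 ≈ 0.992100
step 2 [2y] zero: DF = P = 2419/2500 ≈ 0.967600
step 3 [3y] swap r/1=673/28924: DF=(1 − 673/28924·(0.992100+0.967600))/(1+673/28924) = 9327/10000 ≈ 0.932700
step 4 [4y] swap r/1=901/38023: DF=(1 − 901/38023·(0.992100+0.967600+0.932700))/(1+901/38023) = 9099/10000 ≈ 0.909900

1 1 9921/10000
2 2 2419/2500
3 3 9327/10000
4 4 9099/10000
DF(2y) is solved at step 2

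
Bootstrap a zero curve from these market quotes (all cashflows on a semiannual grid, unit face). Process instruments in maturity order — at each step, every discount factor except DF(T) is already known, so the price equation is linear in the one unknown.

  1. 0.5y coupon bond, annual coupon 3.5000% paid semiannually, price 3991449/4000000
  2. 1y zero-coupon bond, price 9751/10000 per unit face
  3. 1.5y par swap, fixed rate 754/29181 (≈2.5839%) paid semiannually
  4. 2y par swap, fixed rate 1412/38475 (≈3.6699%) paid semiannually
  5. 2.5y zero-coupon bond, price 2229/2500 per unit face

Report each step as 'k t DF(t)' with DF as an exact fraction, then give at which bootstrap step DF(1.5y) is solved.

1 1/2 9807/10000
2 1 9751/10000
3 3/2 9623/10000
4 2 4647/5000
5 5/2 2229/2500
DF(1.5y) is solved at step 3

step 1 [0.5y] bond c/2=7/400: DF=(3991449/4000000 − 7/400·(0))/(1+7/400) = 9807/10000 ≈ 0.980700
step 2 [1y] zero: DF = P = 9751/10000 ≈ 0.975100
step 3 [1.5y] swap r/2=377/29181: DF=(1 − 377/29181·(0.980700+0.975100))/(1+377/29181) = 9623/10000 ≈ 0.962300
step 4 [2y] swap r/2=706/38475: DF=(1 − 706/38475·(0.980700+0.975100+0.962300))/(1+706/38475) = 4647/5000 ≈ 0.929400
step 5 [2.5y] zero: DF = P = 2229/2500 ≈ 0.891600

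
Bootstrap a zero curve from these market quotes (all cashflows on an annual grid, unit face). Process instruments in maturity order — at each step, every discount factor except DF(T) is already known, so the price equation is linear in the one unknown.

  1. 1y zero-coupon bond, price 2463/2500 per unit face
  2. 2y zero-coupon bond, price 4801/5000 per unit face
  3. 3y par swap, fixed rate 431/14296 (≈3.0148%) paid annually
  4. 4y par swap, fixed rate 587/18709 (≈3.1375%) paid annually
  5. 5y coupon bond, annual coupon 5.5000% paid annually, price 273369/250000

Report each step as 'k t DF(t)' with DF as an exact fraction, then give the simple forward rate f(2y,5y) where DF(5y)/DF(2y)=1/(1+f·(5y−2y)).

1 1 2463/2500
2 2 4801/5000
3 3 4569/5000
4 4 4413/5000
5 5 4207/5000
f(2y,5y) = ((4801/5000)/(4207/5000) − 1)/(3) = 198/4207 ≈ 4.7064%

step 1 [1y] zero: DF = P = 2463/2500 ≈ 0.985200
step 2 [2y] zero: DF = P = 4801/5000 ≈ 0.960200
step 3 [3y] swap r/1=431/14296: DF=(1 − 431/14296·(0.985200+0.960200))/(1+431/14296) = 4569/5000 ≈ 0.913800
step 4 [4y] swap r/1=587/18709: DF=(1 − 587/18709·(0.985200+0.960200+0.913800))/(1+587/18709) = 4413/5000 ≈ 0.882600
step 5 [5y] bond c/1=11/200: DF=(273369/250000 − 11/200·(0.985200+0.960200+0.913800+0.882600))/(1+11/200) = 4207/5000 ≈ 0.841400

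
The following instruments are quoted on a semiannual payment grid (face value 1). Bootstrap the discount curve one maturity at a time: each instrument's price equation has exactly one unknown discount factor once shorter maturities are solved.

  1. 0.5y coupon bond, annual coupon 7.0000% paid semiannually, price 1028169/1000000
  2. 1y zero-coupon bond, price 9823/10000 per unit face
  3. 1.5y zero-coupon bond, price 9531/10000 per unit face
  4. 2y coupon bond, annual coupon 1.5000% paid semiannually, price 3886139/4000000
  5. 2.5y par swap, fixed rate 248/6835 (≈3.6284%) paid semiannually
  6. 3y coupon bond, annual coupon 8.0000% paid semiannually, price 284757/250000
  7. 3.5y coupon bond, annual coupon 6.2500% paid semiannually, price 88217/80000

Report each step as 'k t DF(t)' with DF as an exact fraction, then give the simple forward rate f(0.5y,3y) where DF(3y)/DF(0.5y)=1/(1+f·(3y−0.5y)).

1 1/2 4967/5000
2 1 9823/10000
3 3/2 9531/10000
4 2 377/400
5 5/2 2283/2500
6 3 1139/1250
7 7/2 8967/10000
f(0.5y,3y) = ((4967/5000)/(1139/1250) − 1)/(5/2) = 411/11390 ≈ 3.6084%

step 1 [0.5y] bond c/2=7/200: DF=(1028169/1000000 − 7/200·(0))/(1+7/200) = 4967/5000 ≈ 0.993400
step 2 [1y] zero: DF = P = 9823/10000 ≈ 0.982300
step 3 [1.5y] zero: DF = P = 9531/10000 ≈ 0.953100
step 4 [2y] bond c/2=3/400: DF=(3886139/4000000 − 3/400·(0.993400+0.982300+0.953100))/(1+3/400) = 377/400 ≈ 0.942500
step 5 [2.5y] swap r/2=124/6835: DF=(1 − 124/6835·(0.993400+0.982300+0.953100+0.942500))/(1+124/6835) = 2283/2500 ≈ 0.913200
step 6 [3y] bond c/2=1/25: DF=(284757/250000 − 1/25·(0.993400+0.982300+0.953100+0.942500+0.913200))/(1+1/25) = 1139/1250 ≈ 0.911200
step 7 [3.5y] bond c/2=1/32: DF=(88217/80000 − 1/32·(0.993400+0.982300+0.953100+0.942500+0.913200+0.911200))/(1+1/32) = 8967/10000 ≈ 0.896700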